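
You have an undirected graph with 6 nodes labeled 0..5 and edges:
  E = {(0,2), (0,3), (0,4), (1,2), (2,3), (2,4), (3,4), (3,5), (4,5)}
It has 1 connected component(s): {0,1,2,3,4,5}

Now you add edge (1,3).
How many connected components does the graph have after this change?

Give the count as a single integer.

Answer: 1

Derivation:
Initial component count: 1
Add (1,3): endpoints already in same component. Count unchanged: 1.
New component count: 1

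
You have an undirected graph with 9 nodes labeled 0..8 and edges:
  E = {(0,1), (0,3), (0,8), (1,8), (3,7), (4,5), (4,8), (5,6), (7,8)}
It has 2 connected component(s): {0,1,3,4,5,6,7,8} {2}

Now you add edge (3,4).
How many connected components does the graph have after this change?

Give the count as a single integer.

Initial component count: 2
Add (3,4): endpoints already in same component. Count unchanged: 2.
New component count: 2

Answer: 2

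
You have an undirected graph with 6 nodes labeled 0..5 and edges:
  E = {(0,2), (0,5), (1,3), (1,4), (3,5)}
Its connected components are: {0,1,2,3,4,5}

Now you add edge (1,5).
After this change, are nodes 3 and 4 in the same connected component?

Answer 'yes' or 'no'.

Answer: yes

Derivation:
Initial components: {0,1,2,3,4,5}
Adding edge (1,5): both already in same component {0,1,2,3,4,5}. No change.
New components: {0,1,2,3,4,5}
Are 3 and 4 in the same component? yes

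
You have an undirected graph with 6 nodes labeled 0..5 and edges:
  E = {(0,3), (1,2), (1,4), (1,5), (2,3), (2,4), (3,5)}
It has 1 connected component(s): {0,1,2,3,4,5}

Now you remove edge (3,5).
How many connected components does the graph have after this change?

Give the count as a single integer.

Initial component count: 1
Remove (3,5): not a bridge. Count unchanged: 1.
  After removal, components: {0,1,2,3,4,5}
New component count: 1

Answer: 1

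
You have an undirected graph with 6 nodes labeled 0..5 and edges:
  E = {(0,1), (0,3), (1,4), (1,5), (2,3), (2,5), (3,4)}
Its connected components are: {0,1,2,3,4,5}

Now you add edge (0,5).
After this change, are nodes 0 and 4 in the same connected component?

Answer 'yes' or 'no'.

Initial components: {0,1,2,3,4,5}
Adding edge (0,5): both already in same component {0,1,2,3,4,5}. No change.
New components: {0,1,2,3,4,5}
Are 0 and 4 in the same component? yes

Answer: yes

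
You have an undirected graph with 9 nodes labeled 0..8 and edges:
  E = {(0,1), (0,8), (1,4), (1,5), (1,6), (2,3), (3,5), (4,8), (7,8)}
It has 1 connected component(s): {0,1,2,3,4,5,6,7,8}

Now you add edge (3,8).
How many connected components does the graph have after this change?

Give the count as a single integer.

Answer: 1

Derivation:
Initial component count: 1
Add (3,8): endpoints already in same component. Count unchanged: 1.
New component count: 1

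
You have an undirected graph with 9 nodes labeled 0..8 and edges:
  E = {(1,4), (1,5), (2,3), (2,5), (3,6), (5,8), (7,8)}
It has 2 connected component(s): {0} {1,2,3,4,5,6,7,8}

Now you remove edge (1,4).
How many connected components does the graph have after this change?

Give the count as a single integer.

Answer: 3

Derivation:
Initial component count: 2
Remove (1,4): it was a bridge. Count increases: 2 -> 3.
  After removal, components: {0} {1,2,3,5,6,7,8} {4}
New component count: 3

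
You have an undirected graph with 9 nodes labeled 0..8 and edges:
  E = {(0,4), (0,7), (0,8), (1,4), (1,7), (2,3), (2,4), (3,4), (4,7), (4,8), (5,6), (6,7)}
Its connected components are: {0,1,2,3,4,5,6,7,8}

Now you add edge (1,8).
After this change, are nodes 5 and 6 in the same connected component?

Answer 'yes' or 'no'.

Initial components: {0,1,2,3,4,5,6,7,8}
Adding edge (1,8): both already in same component {0,1,2,3,4,5,6,7,8}. No change.
New components: {0,1,2,3,4,5,6,7,8}
Are 5 and 6 in the same component? yes

Answer: yes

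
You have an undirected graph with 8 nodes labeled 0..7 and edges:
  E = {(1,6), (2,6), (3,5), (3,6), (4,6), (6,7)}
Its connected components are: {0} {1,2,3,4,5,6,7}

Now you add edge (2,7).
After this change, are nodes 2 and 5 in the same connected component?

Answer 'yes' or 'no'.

Answer: yes

Derivation:
Initial components: {0} {1,2,3,4,5,6,7}
Adding edge (2,7): both already in same component {1,2,3,4,5,6,7}. No change.
New components: {0} {1,2,3,4,5,6,7}
Are 2 and 5 in the same component? yes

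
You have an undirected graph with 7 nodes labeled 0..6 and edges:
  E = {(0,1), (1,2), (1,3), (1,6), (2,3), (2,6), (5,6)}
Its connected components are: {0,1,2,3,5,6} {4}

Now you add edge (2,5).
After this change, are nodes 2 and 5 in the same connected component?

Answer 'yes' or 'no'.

Initial components: {0,1,2,3,5,6} {4}
Adding edge (2,5): both already in same component {0,1,2,3,5,6}. No change.
New components: {0,1,2,3,5,6} {4}
Are 2 and 5 in the same component? yes

Answer: yes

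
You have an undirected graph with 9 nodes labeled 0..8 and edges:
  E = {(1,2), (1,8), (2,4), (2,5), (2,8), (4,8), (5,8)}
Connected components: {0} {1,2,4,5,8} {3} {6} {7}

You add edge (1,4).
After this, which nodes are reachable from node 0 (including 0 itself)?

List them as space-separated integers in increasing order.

Answer: 0

Derivation:
Before: nodes reachable from 0: {0}
Adding (1,4): both endpoints already in same component. Reachability from 0 unchanged.
After: nodes reachable from 0: {0}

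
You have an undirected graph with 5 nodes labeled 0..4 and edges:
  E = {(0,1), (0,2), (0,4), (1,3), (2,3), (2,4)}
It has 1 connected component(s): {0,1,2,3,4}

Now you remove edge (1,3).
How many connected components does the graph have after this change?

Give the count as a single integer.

Initial component count: 1
Remove (1,3): not a bridge. Count unchanged: 1.
  After removal, components: {0,1,2,3,4}
New component count: 1

Answer: 1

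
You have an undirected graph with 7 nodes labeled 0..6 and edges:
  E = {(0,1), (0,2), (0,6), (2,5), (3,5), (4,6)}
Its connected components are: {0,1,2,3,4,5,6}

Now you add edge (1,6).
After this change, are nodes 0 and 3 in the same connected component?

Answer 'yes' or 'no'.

Initial components: {0,1,2,3,4,5,6}
Adding edge (1,6): both already in same component {0,1,2,3,4,5,6}. No change.
New components: {0,1,2,3,4,5,6}
Are 0 and 3 in the same component? yes

Answer: yes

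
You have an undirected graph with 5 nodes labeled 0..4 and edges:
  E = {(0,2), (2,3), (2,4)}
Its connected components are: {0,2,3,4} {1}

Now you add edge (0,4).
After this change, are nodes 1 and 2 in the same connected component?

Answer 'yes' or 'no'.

Answer: no

Derivation:
Initial components: {0,2,3,4} {1}
Adding edge (0,4): both already in same component {0,2,3,4}. No change.
New components: {0,2,3,4} {1}
Are 1 and 2 in the same component? no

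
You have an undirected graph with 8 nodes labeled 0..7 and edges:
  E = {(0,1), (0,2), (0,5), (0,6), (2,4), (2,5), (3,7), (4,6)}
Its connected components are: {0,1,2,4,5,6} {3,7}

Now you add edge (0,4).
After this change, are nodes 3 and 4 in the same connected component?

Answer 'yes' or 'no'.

Initial components: {0,1,2,4,5,6} {3,7}
Adding edge (0,4): both already in same component {0,1,2,4,5,6}. No change.
New components: {0,1,2,4,5,6} {3,7}
Are 3 and 4 in the same component? no

Answer: no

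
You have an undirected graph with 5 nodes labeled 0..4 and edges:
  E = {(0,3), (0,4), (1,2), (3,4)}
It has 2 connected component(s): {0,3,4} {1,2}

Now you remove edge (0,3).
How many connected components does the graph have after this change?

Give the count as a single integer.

Initial component count: 2
Remove (0,3): not a bridge. Count unchanged: 2.
  After removal, components: {0,3,4} {1,2}
New component count: 2

Answer: 2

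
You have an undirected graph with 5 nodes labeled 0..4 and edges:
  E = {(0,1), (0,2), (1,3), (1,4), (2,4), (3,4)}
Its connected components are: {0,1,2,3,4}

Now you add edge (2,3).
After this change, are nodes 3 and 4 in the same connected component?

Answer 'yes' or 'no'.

Initial components: {0,1,2,3,4}
Adding edge (2,3): both already in same component {0,1,2,3,4}. No change.
New components: {0,1,2,3,4}
Are 3 and 4 in the same component? yes

Answer: yes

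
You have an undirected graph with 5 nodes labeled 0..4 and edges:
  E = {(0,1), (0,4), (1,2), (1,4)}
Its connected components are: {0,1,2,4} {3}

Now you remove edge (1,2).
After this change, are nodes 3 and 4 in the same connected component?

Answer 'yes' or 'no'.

Initial components: {0,1,2,4} {3}
Removing edge (1,2): it was a bridge — component count 2 -> 3.
New components: {0,1,4} {2} {3}
Are 3 and 4 in the same component? no

Answer: no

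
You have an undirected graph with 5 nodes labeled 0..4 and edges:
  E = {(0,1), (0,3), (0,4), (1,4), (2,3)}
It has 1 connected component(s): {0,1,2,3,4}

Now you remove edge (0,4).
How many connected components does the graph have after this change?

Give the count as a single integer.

Answer: 1

Derivation:
Initial component count: 1
Remove (0,4): not a bridge. Count unchanged: 1.
  After removal, components: {0,1,2,3,4}
New component count: 1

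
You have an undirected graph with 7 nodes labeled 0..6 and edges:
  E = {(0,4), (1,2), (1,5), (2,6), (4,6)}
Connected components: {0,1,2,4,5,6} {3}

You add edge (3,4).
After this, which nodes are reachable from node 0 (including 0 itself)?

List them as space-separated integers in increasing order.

Answer: 0 1 2 3 4 5 6

Derivation:
Before: nodes reachable from 0: {0,1,2,4,5,6}
Adding (3,4): merges 0's component with another. Reachability grows.
After: nodes reachable from 0: {0,1,2,3,4,5,6}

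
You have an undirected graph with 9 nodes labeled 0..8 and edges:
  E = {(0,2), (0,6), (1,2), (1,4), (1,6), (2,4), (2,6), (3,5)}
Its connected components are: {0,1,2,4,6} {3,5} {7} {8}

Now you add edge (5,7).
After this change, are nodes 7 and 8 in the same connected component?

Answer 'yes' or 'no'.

Answer: no

Derivation:
Initial components: {0,1,2,4,6} {3,5} {7} {8}
Adding edge (5,7): merges {3,5} and {7}.
New components: {0,1,2,4,6} {3,5,7} {8}
Are 7 and 8 in the same component? no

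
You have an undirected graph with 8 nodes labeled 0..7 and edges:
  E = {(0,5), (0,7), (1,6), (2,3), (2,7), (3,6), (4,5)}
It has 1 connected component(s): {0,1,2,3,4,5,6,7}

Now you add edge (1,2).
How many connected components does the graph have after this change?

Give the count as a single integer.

Initial component count: 1
Add (1,2): endpoints already in same component. Count unchanged: 1.
New component count: 1

Answer: 1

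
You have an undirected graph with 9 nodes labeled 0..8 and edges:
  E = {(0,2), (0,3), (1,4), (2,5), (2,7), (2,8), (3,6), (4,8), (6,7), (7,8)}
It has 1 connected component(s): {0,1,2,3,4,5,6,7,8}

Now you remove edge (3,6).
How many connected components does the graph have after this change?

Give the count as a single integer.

Answer: 1

Derivation:
Initial component count: 1
Remove (3,6): not a bridge. Count unchanged: 1.
  After removal, components: {0,1,2,3,4,5,6,7,8}
New component count: 1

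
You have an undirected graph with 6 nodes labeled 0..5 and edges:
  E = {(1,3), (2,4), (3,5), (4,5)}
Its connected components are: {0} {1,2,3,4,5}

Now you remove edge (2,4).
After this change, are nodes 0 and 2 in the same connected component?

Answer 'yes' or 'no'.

Initial components: {0} {1,2,3,4,5}
Removing edge (2,4): it was a bridge — component count 2 -> 3.
New components: {0} {1,3,4,5} {2}
Are 0 and 2 in the same component? no

Answer: no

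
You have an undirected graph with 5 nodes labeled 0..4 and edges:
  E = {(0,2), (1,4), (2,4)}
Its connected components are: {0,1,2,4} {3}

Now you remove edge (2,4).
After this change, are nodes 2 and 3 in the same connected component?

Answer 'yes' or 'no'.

Initial components: {0,1,2,4} {3}
Removing edge (2,4): it was a bridge — component count 2 -> 3.
New components: {0,2} {1,4} {3}
Are 2 and 3 in the same component? no

Answer: no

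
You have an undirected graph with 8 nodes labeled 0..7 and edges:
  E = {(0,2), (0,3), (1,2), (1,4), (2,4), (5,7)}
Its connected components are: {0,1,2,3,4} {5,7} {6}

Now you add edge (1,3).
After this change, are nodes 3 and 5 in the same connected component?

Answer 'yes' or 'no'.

Answer: no

Derivation:
Initial components: {0,1,2,3,4} {5,7} {6}
Adding edge (1,3): both already in same component {0,1,2,3,4}. No change.
New components: {0,1,2,3,4} {5,7} {6}
Are 3 and 5 in the same component? no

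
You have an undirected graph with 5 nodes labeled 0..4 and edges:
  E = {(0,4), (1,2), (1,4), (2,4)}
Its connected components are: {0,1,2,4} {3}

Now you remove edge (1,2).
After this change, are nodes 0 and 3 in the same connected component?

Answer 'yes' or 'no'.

Initial components: {0,1,2,4} {3}
Removing edge (1,2): not a bridge — component count unchanged at 2.
New components: {0,1,2,4} {3}
Are 0 and 3 in the same component? no

Answer: no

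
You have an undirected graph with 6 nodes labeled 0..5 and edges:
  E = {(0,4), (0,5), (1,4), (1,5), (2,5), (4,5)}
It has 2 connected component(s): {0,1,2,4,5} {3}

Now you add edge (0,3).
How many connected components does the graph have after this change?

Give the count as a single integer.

Initial component count: 2
Add (0,3): merges two components. Count decreases: 2 -> 1.
New component count: 1

Answer: 1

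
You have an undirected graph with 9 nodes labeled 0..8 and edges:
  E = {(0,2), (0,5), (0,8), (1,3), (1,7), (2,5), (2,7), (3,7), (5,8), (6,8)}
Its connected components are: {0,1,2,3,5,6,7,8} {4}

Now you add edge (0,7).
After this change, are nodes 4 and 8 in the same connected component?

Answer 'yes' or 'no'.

Initial components: {0,1,2,3,5,6,7,8} {4}
Adding edge (0,7): both already in same component {0,1,2,3,5,6,7,8}. No change.
New components: {0,1,2,3,5,6,7,8} {4}
Are 4 and 8 in the same component? no

Answer: no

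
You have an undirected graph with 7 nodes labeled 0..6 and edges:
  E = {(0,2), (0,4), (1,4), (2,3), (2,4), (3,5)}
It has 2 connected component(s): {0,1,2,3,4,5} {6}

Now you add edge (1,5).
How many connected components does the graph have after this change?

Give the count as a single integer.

Answer: 2

Derivation:
Initial component count: 2
Add (1,5): endpoints already in same component. Count unchanged: 2.
New component count: 2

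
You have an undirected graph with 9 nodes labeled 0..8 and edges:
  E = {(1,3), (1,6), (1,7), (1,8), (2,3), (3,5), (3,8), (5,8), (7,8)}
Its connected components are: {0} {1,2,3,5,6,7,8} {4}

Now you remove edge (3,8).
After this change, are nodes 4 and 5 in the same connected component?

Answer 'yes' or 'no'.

Answer: no

Derivation:
Initial components: {0} {1,2,3,5,6,7,8} {4}
Removing edge (3,8): not a bridge — component count unchanged at 3.
New components: {0} {1,2,3,5,6,7,8} {4}
Are 4 and 5 in the same component? no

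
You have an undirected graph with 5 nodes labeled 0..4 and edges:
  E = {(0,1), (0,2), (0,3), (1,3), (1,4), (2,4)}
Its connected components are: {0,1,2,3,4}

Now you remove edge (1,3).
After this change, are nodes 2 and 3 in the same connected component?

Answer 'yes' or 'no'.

Initial components: {0,1,2,3,4}
Removing edge (1,3): not a bridge — component count unchanged at 1.
New components: {0,1,2,3,4}
Are 2 and 3 in the same component? yes

Answer: yes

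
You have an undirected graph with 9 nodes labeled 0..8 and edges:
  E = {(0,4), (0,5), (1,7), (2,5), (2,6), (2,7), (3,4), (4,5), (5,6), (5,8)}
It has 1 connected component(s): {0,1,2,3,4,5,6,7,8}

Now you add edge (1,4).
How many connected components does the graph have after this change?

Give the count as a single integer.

Initial component count: 1
Add (1,4): endpoints already in same component. Count unchanged: 1.
New component count: 1

Answer: 1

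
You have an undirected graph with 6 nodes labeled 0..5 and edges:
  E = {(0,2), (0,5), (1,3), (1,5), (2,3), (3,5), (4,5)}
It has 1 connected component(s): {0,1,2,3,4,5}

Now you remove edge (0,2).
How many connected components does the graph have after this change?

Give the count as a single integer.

Initial component count: 1
Remove (0,2): not a bridge. Count unchanged: 1.
  After removal, components: {0,1,2,3,4,5}
New component count: 1

Answer: 1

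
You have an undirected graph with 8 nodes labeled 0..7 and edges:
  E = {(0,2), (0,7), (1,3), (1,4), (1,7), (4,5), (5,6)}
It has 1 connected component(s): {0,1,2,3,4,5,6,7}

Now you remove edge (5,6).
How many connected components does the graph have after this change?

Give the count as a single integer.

Answer: 2

Derivation:
Initial component count: 1
Remove (5,6): it was a bridge. Count increases: 1 -> 2.
  After removal, components: {0,1,2,3,4,5,7} {6}
New component count: 2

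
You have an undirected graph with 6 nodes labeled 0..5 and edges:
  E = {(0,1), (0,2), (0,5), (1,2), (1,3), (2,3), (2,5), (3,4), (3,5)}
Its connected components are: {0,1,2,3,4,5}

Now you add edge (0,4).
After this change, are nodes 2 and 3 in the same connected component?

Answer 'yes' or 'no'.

Initial components: {0,1,2,3,4,5}
Adding edge (0,4): both already in same component {0,1,2,3,4,5}. No change.
New components: {0,1,2,3,4,5}
Are 2 and 3 in the same component? yes

Answer: yes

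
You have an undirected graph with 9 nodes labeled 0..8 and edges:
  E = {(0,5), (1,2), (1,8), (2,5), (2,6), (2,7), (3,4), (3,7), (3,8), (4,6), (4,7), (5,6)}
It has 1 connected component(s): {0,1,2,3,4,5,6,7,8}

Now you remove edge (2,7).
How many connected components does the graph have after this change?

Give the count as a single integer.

Answer: 1

Derivation:
Initial component count: 1
Remove (2,7): not a bridge. Count unchanged: 1.
  After removal, components: {0,1,2,3,4,5,6,7,8}
New component count: 1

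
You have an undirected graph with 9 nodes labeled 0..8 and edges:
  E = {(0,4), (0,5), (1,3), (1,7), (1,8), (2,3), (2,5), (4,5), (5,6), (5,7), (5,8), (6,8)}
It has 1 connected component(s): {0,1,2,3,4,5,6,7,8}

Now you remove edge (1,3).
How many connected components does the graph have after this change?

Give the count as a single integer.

Answer: 1

Derivation:
Initial component count: 1
Remove (1,3): not a bridge. Count unchanged: 1.
  After removal, components: {0,1,2,3,4,5,6,7,8}
New component count: 1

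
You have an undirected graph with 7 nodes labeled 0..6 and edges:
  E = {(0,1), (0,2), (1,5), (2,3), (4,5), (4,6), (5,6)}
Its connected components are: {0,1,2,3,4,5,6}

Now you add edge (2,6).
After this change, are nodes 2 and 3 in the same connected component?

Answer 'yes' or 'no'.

Answer: yes

Derivation:
Initial components: {0,1,2,3,4,5,6}
Adding edge (2,6): both already in same component {0,1,2,3,4,5,6}. No change.
New components: {0,1,2,3,4,5,6}
Are 2 and 3 in the same component? yes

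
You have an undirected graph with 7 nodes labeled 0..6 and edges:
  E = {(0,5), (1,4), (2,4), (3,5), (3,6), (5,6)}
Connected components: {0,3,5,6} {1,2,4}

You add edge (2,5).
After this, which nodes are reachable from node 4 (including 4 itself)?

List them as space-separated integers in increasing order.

Answer: 0 1 2 3 4 5 6

Derivation:
Before: nodes reachable from 4: {1,2,4}
Adding (2,5): merges 4's component with another. Reachability grows.
After: nodes reachable from 4: {0,1,2,3,4,5,6}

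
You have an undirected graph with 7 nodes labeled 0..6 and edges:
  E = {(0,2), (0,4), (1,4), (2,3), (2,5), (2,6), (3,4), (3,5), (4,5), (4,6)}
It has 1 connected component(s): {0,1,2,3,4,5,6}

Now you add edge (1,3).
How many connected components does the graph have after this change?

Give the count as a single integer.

Initial component count: 1
Add (1,3): endpoints already in same component. Count unchanged: 1.
New component count: 1

Answer: 1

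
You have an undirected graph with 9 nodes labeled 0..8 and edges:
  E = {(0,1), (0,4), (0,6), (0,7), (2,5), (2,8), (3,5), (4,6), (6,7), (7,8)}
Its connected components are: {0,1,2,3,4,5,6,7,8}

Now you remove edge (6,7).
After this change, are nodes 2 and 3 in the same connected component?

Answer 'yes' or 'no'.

Initial components: {0,1,2,3,4,5,6,7,8}
Removing edge (6,7): not a bridge — component count unchanged at 1.
New components: {0,1,2,3,4,5,6,7,8}
Are 2 and 3 in the same component? yes

Answer: yes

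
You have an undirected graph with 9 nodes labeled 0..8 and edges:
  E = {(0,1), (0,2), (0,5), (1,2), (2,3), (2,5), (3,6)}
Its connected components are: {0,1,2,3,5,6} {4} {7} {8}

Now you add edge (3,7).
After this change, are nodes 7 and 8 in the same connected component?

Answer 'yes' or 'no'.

Initial components: {0,1,2,3,5,6} {4} {7} {8}
Adding edge (3,7): merges {0,1,2,3,5,6} and {7}.
New components: {0,1,2,3,5,6,7} {4} {8}
Are 7 and 8 in the same component? no

Answer: no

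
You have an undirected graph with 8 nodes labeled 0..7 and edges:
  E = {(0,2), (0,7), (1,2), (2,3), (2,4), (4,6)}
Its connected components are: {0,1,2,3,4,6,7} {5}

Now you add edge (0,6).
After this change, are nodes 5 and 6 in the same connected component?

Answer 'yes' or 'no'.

Initial components: {0,1,2,3,4,6,7} {5}
Adding edge (0,6): both already in same component {0,1,2,3,4,6,7}. No change.
New components: {0,1,2,3,4,6,7} {5}
Are 5 and 6 in the same component? no

Answer: no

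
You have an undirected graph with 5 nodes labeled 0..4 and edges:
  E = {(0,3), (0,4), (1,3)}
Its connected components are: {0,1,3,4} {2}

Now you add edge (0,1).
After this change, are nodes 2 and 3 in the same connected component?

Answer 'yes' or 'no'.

Answer: no

Derivation:
Initial components: {0,1,3,4} {2}
Adding edge (0,1): both already in same component {0,1,3,4}. No change.
New components: {0,1,3,4} {2}
Are 2 and 3 in the same component? no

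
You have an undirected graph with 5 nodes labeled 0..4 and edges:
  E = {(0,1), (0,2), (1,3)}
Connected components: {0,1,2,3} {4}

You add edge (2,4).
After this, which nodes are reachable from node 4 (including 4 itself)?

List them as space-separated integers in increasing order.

Answer: 0 1 2 3 4

Derivation:
Before: nodes reachable from 4: {4}
Adding (2,4): merges 4's component with another. Reachability grows.
After: nodes reachable from 4: {0,1,2,3,4}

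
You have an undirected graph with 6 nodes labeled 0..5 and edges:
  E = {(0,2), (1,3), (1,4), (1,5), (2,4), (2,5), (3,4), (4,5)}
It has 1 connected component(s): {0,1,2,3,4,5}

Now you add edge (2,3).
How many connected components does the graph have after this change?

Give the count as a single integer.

Initial component count: 1
Add (2,3): endpoints already in same component. Count unchanged: 1.
New component count: 1

Answer: 1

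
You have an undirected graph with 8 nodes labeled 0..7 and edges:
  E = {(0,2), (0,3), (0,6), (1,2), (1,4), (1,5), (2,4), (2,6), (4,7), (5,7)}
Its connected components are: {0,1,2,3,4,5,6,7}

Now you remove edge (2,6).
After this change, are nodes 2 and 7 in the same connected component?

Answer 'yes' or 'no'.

Answer: yes

Derivation:
Initial components: {0,1,2,3,4,5,6,7}
Removing edge (2,6): not a bridge — component count unchanged at 1.
New components: {0,1,2,3,4,5,6,7}
Are 2 and 7 in the same component? yes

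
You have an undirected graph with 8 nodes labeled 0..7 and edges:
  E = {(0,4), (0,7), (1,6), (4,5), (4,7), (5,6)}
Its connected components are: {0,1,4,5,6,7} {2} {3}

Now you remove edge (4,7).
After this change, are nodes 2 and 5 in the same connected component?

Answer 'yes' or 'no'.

Initial components: {0,1,4,5,6,7} {2} {3}
Removing edge (4,7): not a bridge — component count unchanged at 3.
New components: {0,1,4,5,6,7} {2} {3}
Are 2 and 5 in the same component? no

Answer: no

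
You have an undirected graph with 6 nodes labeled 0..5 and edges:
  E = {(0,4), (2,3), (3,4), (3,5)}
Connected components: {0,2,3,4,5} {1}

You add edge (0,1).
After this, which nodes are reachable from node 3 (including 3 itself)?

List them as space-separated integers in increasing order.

Answer: 0 1 2 3 4 5

Derivation:
Before: nodes reachable from 3: {0,2,3,4,5}
Adding (0,1): merges 3's component with another. Reachability grows.
After: nodes reachable from 3: {0,1,2,3,4,5}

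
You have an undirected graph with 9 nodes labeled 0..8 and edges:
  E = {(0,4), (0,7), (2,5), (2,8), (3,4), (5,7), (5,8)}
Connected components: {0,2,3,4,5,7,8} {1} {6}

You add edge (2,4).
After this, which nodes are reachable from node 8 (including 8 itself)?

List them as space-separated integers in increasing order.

Answer: 0 2 3 4 5 7 8

Derivation:
Before: nodes reachable from 8: {0,2,3,4,5,7,8}
Adding (2,4): both endpoints already in same component. Reachability from 8 unchanged.
After: nodes reachable from 8: {0,2,3,4,5,7,8}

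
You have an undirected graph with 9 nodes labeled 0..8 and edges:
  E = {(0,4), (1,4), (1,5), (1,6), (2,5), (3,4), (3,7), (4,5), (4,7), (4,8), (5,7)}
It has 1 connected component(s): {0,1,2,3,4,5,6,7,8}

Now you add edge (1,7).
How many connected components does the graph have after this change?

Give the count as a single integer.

Answer: 1

Derivation:
Initial component count: 1
Add (1,7): endpoints already in same component. Count unchanged: 1.
New component count: 1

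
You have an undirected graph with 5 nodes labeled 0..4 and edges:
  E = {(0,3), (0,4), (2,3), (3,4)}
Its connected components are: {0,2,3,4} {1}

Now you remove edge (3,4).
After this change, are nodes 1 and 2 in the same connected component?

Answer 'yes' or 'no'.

Initial components: {0,2,3,4} {1}
Removing edge (3,4): not a bridge — component count unchanged at 2.
New components: {0,2,3,4} {1}
Are 1 and 2 in the same component? no

Answer: no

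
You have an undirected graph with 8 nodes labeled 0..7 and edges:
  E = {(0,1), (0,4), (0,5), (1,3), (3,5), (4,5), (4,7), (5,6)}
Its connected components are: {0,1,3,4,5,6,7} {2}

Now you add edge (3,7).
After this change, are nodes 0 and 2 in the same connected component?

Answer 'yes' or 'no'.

Answer: no

Derivation:
Initial components: {0,1,3,4,5,6,7} {2}
Adding edge (3,7): both already in same component {0,1,3,4,5,6,7}. No change.
New components: {0,1,3,4,5,6,7} {2}
Are 0 and 2 in the same component? no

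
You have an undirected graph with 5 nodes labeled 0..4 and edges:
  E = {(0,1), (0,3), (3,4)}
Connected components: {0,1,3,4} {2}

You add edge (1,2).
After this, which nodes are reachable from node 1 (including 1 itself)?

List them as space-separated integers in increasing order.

Answer: 0 1 2 3 4

Derivation:
Before: nodes reachable from 1: {0,1,3,4}
Adding (1,2): merges 1's component with another. Reachability grows.
After: nodes reachable from 1: {0,1,2,3,4}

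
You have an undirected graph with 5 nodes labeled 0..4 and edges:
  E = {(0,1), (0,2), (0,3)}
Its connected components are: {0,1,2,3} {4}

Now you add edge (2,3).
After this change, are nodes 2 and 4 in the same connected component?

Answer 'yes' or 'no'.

Answer: no

Derivation:
Initial components: {0,1,2,3} {4}
Adding edge (2,3): both already in same component {0,1,2,3}. No change.
New components: {0,1,2,3} {4}
Are 2 and 4 in the same component? no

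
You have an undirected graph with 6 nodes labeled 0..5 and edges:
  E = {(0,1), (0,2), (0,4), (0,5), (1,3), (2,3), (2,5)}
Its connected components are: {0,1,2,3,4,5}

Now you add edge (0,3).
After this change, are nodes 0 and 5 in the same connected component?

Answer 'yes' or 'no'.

Answer: yes

Derivation:
Initial components: {0,1,2,3,4,5}
Adding edge (0,3): both already in same component {0,1,2,3,4,5}. No change.
New components: {0,1,2,3,4,5}
Are 0 and 5 in the same component? yes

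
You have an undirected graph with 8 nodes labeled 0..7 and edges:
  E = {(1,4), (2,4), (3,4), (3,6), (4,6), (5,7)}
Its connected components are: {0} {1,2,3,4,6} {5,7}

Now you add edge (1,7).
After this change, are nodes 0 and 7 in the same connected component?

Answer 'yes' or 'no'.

Initial components: {0} {1,2,3,4,6} {5,7}
Adding edge (1,7): merges {1,2,3,4,6} and {5,7}.
New components: {0} {1,2,3,4,5,6,7}
Are 0 and 7 in the same component? no

Answer: no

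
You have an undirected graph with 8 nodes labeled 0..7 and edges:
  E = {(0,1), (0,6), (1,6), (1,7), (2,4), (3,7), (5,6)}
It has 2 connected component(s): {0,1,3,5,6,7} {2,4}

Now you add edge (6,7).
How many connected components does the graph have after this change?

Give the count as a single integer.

Initial component count: 2
Add (6,7): endpoints already in same component. Count unchanged: 2.
New component count: 2

Answer: 2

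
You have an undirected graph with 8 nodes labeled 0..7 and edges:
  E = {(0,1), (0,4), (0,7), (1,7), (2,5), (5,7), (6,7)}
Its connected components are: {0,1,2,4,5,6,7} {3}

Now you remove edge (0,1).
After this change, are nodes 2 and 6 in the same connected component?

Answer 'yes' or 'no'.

Answer: yes

Derivation:
Initial components: {0,1,2,4,5,6,7} {3}
Removing edge (0,1): not a bridge — component count unchanged at 2.
New components: {0,1,2,4,5,6,7} {3}
Are 2 and 6 in the same component? yes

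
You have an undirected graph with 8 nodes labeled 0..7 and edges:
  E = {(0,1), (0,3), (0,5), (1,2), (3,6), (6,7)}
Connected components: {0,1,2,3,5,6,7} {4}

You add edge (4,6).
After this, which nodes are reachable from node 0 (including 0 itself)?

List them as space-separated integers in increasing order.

Before: nodes reachable from 0: {0,1,2,3,5,6,7}
Adding (4,6): merges 0's component with another. Reachability grows.
After: nodes reachable from 0: {0,1,2,3,4,5,6,7}

Answer: 0 1 2 3 4 5 6 7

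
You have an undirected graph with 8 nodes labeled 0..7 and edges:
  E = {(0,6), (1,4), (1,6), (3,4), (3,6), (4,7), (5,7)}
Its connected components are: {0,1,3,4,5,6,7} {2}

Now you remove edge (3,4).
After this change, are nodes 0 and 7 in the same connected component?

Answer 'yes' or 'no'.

Answer: yes

Derivation:
Initial components: {0,1,3,4,5,6,7} {2}
Removing edge (3,4): not a bridge — component count unchanged at 2.
New components: {0,1,3,4,5,6,7} {2}
Are 0 and 7 in the same component? yes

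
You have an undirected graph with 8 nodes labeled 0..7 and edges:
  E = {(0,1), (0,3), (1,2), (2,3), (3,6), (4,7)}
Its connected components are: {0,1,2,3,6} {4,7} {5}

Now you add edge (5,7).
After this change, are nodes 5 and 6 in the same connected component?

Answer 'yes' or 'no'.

Initial components: {0,1,2,3,6} {4,7} {5}
Adding edge (5,7): merges {5} and {4,7}.
New components: {0,1,2,3,6} {4,5,7}
Are 5 and 6 in the same component? no

Answer: no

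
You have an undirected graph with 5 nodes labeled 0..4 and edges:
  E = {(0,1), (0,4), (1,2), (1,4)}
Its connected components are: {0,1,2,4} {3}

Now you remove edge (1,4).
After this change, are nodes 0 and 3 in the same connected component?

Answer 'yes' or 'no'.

Initial components: {0,1,2,4} {3}
Removing edge (1,4): not a bridge — component count unchanged at 2.
New components: {0,1,2,4} {3}
Are 0 and 3 in the same component? no

Answer: no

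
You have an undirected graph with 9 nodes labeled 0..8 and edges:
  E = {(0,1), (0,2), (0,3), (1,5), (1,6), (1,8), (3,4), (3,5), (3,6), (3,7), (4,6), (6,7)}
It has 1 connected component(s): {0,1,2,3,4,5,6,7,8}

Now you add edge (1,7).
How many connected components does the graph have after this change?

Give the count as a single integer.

Initial component count: 1
Add (1,7): endpoints already in same component. Count unchanged: 1.
New component count: 1

Answer: 1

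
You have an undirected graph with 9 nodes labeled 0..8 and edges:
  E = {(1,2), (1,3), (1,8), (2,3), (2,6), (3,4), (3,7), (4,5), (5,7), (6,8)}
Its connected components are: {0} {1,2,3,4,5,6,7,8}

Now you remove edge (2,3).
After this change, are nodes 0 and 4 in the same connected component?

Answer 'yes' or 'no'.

Initial components: {0} {1,2,3,4,5,6,7,8}
Removing edge (2,3): not a bridge — component count unchanged at 2.
New components: {0} {1,2,3,4,5,6,7,8}
Are 0 and 4 in the same component? no

Answer: no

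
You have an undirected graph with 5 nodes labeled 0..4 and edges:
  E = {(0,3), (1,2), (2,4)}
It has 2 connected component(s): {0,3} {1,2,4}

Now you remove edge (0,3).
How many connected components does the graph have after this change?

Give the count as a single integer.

Initial component count: 2
Remove (0,3): it was a bridge. Count increases: 2 -> 3.
  After removal, components: {0} {1,2,4} {3}
New component count: 3

Answer: 3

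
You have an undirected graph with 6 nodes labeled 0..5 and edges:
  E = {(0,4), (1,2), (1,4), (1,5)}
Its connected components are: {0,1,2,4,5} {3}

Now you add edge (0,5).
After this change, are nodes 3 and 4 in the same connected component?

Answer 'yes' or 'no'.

Initial components: {0,1,2,4,5} {3}
Adding edge (0,5): both already in same component {0,1,2,4,5}. No change.
New components: {0,1,2,4,5} {3}
Are 3 and 4 in the same component? no

Answer: no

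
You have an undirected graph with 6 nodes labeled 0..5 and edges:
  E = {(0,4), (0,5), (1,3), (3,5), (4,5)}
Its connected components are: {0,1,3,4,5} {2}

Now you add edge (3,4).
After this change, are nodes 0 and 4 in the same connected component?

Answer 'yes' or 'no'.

Initial components: {0,1,3,4,5} {2}
Adding edge (3,4): both already in same component {0,1,3,4,5}. No change.
New components: {0,1,3,4,5} {2}
Are 0 and 4 in the same component? yes

Answer: yes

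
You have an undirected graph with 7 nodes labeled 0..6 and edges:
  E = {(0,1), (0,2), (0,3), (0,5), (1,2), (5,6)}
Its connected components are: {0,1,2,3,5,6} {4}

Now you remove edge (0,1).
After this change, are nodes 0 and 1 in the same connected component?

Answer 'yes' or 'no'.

Initial components: {0,1,2,3,5,6} {4}
Removing edge (0,1): not a bridge — component count unchanged at 2.
New components: {0,1,2,3,5,6} {4}
Are 0 and 1 in the same component? yes

Answer: yes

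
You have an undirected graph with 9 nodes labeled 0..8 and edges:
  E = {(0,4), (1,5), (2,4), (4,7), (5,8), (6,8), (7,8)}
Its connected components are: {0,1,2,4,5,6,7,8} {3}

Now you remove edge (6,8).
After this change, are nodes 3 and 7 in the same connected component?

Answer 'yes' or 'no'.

Answer: no

Derivation:
Initial components: {0,1,2,4,5,6,7,8} {3}
Removing edge (6,8): it was a bridge — component count 2 -> 3.
New components: {0,1,2,4,5,7,8} {3} {6}
Are 3 and 7 in the same component? no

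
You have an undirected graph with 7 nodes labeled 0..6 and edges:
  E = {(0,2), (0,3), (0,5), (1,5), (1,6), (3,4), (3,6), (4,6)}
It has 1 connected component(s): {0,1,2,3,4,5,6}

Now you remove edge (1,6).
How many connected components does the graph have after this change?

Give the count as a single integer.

Initial component count: 1
Remove (1,6): not a bridge. Count unchanged: 1.
  After removal, components: {0,1,2,3,4,5,6}
New component count: 1

Answer: 1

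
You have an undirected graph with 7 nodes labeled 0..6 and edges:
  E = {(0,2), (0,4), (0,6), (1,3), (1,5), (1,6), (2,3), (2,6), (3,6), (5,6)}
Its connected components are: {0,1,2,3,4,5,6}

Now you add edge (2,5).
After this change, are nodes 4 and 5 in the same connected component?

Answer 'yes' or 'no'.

Answer: yes

Derivation:
Initial components: {0,1,2,3,4,5,6}
Adding edge (2,5): both already in same component {0,1,2,3,4,5,6}. No change.
New components: {0,1,2,3,4,5,6}
Are 4 and 5 in the same component? yes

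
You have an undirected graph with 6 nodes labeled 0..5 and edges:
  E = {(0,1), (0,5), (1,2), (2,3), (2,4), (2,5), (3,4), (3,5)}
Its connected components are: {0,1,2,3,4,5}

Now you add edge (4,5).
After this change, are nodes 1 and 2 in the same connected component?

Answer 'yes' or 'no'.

Answer: yes

Derivation:
Initial components: {0,1,2,3,4,5}
Adding edge (4,5): both already in same component {0,1,2,3,4,5}. No change.
New components: {0,1,2,3,4,5}
Are 1 and 2 in the same component? yes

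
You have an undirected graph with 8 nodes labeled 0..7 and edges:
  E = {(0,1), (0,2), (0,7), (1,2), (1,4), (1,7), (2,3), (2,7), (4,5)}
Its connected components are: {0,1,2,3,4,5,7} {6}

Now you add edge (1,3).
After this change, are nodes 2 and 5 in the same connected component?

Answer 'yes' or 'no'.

Initial components: {0,1,2,3,4,5,7} {6}
Adding edge (1,3): both already in same component {0,1,2,3,4,5,7}. No change.
New components: {0,1,2,3,4,5,7} {6}
Are 2 and 5 in the same component? yes

Answer: yes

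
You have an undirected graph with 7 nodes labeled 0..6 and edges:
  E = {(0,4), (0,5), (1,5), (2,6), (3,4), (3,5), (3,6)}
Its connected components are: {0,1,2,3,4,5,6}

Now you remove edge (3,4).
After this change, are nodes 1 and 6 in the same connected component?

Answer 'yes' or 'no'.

Initial components: {0,1,2,3,4,5,6}
Removing edge (3,4): not a bridge — component count unchanged at 1.
New components: {0,1,2,3,4,5,6}
Are 1 and 6 in the same component? yes

Answer: yes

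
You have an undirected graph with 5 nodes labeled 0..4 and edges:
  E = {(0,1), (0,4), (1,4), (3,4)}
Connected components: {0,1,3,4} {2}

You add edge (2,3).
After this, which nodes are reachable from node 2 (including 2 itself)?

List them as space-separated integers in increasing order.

Answer: 0 1 2 3 4

Derivation:
Before: nodes reachable from 2: {2}
Adding (2,3): merges 2's component with another. Reachability grows.
After: nodes reachable from 2: {0,1,2,3,4}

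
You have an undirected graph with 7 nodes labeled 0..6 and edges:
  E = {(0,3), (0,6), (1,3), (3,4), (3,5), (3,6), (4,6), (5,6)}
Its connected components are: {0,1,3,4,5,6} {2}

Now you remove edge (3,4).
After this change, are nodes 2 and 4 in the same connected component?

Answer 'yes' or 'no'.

Answer: no

Derivation:
Initial components: {0,1,3,4,5,6} {2}
Removing edge (3,4): not a bridge — component count unchanged at 2.
New components: {0,1,3,4,5,6} {2}
Are 2 and 4 in the same component? no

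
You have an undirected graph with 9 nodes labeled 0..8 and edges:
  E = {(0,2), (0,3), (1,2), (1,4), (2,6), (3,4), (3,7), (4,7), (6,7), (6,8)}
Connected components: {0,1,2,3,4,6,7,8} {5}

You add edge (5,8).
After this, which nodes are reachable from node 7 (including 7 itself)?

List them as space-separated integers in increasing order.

Before: nodes reachable from 7: {0,1,2,3,4,6,7,8}
Adding (5,8): merges 7's component with another. Reachability grows.
After: nodes reachable from 7: {0,1,2,3,4,5,6,7,8}

Answer: 0 1 2 3 4 5 6 7 8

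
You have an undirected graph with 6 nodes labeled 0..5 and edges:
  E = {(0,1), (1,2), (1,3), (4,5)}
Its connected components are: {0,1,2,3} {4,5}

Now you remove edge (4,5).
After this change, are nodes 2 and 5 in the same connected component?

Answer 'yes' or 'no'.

Answer: no

Derivation:
Initial components: {0,1,2,3} {4,5}
Removing edge (4,5): it was a bridge — component count 2 -> 3.
New components: {0,1,2,3} {4} {5}
Are 2 and 5 in the same component? no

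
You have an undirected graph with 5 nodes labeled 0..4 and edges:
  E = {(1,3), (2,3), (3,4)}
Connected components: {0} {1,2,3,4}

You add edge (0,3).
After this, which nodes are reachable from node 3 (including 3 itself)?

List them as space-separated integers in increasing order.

Before: nodes reachable from 3: {1,2,3,4}
Adding (0,3): merges 3's component with another. Reachability grows.
After: nodes reachable from 3: {0,1,2,3,4}

Answer: 0 1 2 3 4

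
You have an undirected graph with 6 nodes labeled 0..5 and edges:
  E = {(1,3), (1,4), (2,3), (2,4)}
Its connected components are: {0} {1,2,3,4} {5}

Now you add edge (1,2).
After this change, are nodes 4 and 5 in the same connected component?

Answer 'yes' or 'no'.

Answer: no

Derivation:
Initial components: {0} {1,2,3,4} {5}
Adding edge (1,2): both already in same component {1,2,3,4}. No change.
New components: {0} {1,2,3,4} {5}
Are 4 and 5 in the same component? no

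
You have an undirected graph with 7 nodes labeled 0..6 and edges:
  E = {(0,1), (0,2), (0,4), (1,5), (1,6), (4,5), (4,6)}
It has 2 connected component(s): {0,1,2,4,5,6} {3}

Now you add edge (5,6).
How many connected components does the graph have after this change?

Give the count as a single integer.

Answer: 2

Derivation:
Initial component count: 2
Add (5,6): endpoints already in same component. Count unchanged: 2.
New component count: 2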